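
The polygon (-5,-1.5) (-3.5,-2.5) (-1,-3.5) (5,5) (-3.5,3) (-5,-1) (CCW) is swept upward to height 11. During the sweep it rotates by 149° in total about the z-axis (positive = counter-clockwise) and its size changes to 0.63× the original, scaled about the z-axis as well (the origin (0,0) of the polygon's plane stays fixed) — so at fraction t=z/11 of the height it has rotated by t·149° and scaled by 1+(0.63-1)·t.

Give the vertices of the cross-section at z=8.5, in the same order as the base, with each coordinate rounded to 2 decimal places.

t = z/height = 8.5/11 = 0.772727
s = 1 + (scale-1)·z/height = 1 + (0.63-1)·8.5/11 = 0.714091
θ = twist·z/height = 149°·8.5/11 = 115.1364° = 2.009509 rad
cos θ = -0.424774, sin θ = 0.905299 (intermediates below are computed at full precision and shown rounded to 5 d.p.)
v1: (-5,-1.5) → rotate → (3.48182,-3.88934) → ×s → (2.48634,-2.77734) → (2.49,-2.78)
v2: (-3.5,-2.5) → rotate → (3.74996,-2.10661) → ×s → (2.67781,-1.50431) → (2.68,-1.50)
v3: (-1,-3.5) → rotate → (3.59332,0.58141) → ×s → (2.56596,0.41518) → (2.57,0.42)
v4: (5,5) → rotate → (-6.65037,2.40263) → ×s → (-4.74897,1.71569) → (-4.75,1.72)
v5: (-3.5,3) → rotate → (-1.22919,-4.44287) → ×s → (-0.87775,-3.17261) → (-0.88,-3.17)
v6: (-5,-1) → rotate → (3.02917,-4.10172) → ×s → (2.16310,-2.92900) → (2.16,-2.93)

Cross-section at z=8.5: (2.49,-2.78) (2.68,-1.50) (2.57,0.42) (-4.75,1.72) (-0.88,-3.17) (2.16,-2.93)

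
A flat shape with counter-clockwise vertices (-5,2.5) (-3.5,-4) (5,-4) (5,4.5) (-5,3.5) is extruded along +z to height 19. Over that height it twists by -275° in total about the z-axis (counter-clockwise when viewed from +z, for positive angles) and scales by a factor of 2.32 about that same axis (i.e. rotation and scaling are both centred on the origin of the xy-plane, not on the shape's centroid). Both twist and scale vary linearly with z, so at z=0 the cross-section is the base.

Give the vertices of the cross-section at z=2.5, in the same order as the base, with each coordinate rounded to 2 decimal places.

t = z/height = 2.5/19 = 0.131579
s = 1 + (scale-1)·z/height = 1 + (2.32-1)·2.5/19 = 1.173684
θ = twist·z/height = -275°·2.5/19 = -36.1842° = -0.631534 rad
cos θ = 0.807123, sin θ = -0.590383 (intermediates below are computed at full precision and shown rounded to 5 d.p.)
v1: (-5,2.5) → rotate → (-2.55966,4.96972) → ×s → (-3.00423,5.83289) → (-3.00,5.83)
v2: (-3.5,-4) → rotate → (-5.18646,-1.16215) → ×s → (-6.08727,-1.36400) → (-6.09,-1.36)
v3: (5,-4) → rotate → (1.67408,-6.18041) → ×s → (1.96484,-7.25385) → (1.96,-7.25)
v4: (5,4.5) → rotate → (6.69234,0.68014) → ×s → (7.85469,0.79827) → (7.85,0.80)
v5: (-5,3.5) → rotate → (-1.96927,5.77685) → ×s → (-2.31131,6.78019) → (-2.31,6.78)

Cross-section at z=2.5: (-3.00,5.83) (-6.09,-1.36) (1.96,-7.25) (7.85,0.80) (-2.31,6.78)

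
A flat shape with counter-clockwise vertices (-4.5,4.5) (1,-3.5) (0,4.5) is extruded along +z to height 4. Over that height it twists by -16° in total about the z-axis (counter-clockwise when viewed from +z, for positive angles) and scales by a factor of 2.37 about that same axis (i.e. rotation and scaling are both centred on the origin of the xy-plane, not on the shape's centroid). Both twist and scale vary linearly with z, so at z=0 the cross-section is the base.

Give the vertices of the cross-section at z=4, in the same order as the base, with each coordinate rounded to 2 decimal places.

t = z/height = 4/4 = 1
s = 1 + (scale-1)·z/height = 1 + (2.37-1)·4/4 = 2.370000
θ = twist·z/height = -16°·4/4 = -16.0000° = -0.279253 rad
cos θ = 0.961262, sin θ = -0.275637 (intermediates below are computed at full precision and shown rounded to 5 d.p.)
v1: (-4.5,4.5) → rotate → (-3.08531,5.56605) → ×s → (-7.31218,13.19153) → (-7.31,13.19)
v2: (1,-3.5) → rotate → (-0.00347,-3.64005) → ×s → (-0.00822,-8.62693) → (-0.01,-8.63)
v3: (0,4.5) → rotate → (1.24037,4.32568) → ×s → (2.93967,10.25186) → (2.94,10.25)

Cross-section at z=4: (-7.31,13.19) (-0.01,-8.63) (2.94,10.25)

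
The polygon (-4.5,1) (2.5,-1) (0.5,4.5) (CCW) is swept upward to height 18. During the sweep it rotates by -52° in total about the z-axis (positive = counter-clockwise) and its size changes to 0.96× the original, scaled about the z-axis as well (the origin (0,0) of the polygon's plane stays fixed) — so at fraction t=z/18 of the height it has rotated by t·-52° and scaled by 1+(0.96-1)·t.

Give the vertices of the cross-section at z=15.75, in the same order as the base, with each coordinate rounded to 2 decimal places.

Cross-section at z=15.75: (-2.36,3.77) (1.00,-2.40) (3.44,2.70)

t = z/height = 15.75/18 = 0.875
s = 1 + (scale-1)·z/height = 1 + (0.96-1)·15.75/18 = 0.965000
θ = twist·z/height = -52°·15.75/18 = -45.5000° = -0.794125 rad
cos θ = 0.700909, sin θ = -0.713250 (intermediates below are computed at full precision and shown rounded to 5 d.p.)
v1: (-4.5,1) → rotate → (-2.44084,3.91054) → ×s → (-2.35541,3.77367) → (-2.36,3.77)
v2: (2.5,-1) → rotate → (1.03902,-2.48404) → ×s → (1.00266,-2.39709) → (1.00,-2.40)
v3: (0.5,4.5) → rotate → (3.56008,2.79747) → ×s → (3.43548,2.69956) → (3.44,2.70)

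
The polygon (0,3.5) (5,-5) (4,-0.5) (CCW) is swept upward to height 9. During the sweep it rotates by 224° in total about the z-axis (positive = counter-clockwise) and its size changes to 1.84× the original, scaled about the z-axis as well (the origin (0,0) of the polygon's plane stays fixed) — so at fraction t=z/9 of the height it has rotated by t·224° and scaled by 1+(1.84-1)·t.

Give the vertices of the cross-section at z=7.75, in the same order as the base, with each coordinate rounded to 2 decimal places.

Cross-section at z=7.75: (1.35,-5.88) (-10.32,6.48) (-6.91,-0.70)

t = z/height = 7.75/9 = 0.861111
s = 1 + (scale-1)·z/height = 1 + (1.84-1)·7.75/9 = 1.723333
θ = twist·z/height = 224°·7.75/9 = 192.8889° = 3.366546 rad
cos θ = -0.974804, sin θ = -0.223061 (intermediates below are computed at full precision and shown rounded to 5 d.p.)
v1: (0,3.5) → rotate → (0.78071,-3.41182) → ×s → (1.34543,-5.87970) → (1.35,-5.88)
v2: (5,-5) → rotate → (-5.98933,3.75872) → ×s → (-10.32161,6.47752) → (-10.32,6.48)
v3: (4,-0.5) → rotate → (-4.01075,-0.40484) → ×s → (-6.91186,-0.69768) → (-6.91,-0.70)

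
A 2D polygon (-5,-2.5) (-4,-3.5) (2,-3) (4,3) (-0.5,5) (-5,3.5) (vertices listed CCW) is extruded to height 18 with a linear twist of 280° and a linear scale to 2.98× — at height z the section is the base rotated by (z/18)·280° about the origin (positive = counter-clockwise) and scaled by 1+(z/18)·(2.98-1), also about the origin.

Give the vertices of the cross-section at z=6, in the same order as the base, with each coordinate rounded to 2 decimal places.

t = z/height = 6/18 = 0.333333
s = 1 + (scale-1)·z/height = 1 + (2.98-1)·6/18 = 1.660000
θ = twist·z/height = 280°·6/18 = 93.3333° = 1.628974 rad
cos θ = -0.058145, sin θ = 0.998308 (intermediates below are computed at full precision and shown rounded to 5 d.p.)
v1: (-5,-2.5) → rotate → (2.78649,-4.84618) → ×s → (4.62558,-8.04466) → (4.63,-8.04)
v2: (-4,-3.5) → rotate → (3.72666,-3.78973) → ×s → (6.18625,-6.29094) → (6.19,-6.29)
v3: (2,-3) → rotate → (2.87863,2.17105) → ×s → (4.77853,3.60394) → (4.78,3.60)
v4: (4,3) → rotate → (-3.22750,3.81880) → ×s → (-5.35766,6.33920) → (-5.36,6.34)
v5: (-0.5,5) → rotate → (-4.96247,-0.78988) → ×s → (-8.23770,-1.31120) → (-8.24,-1.31)
v6: (-5,3.5) → rotate → (-3.20335,-5.19505) → ×s → (-5.31757,-8.62378) → (-5.32,-8.62)

Cross-section at z=6: (4.63,-8.04) (6.19,-6.29) (4.78,3.60) (-5.36,6.34) (-8.24,-1.31) (-5.32,-8.62)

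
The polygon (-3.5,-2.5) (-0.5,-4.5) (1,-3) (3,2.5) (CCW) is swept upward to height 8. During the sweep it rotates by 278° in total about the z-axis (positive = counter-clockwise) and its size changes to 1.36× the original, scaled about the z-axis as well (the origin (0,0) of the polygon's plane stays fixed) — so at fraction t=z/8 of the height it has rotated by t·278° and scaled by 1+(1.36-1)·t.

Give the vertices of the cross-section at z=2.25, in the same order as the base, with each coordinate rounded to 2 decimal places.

Cross-section at z=2.25: (1.91,-4.34) (4.74,-1.55) (3.46,0.40) (-2.02,3.80)

t = z/height = 2.25/8 = 0.28125
s = 1 + (scale-1)·z/height = 1 + (1.36-1)·2.25/8 = 1.101250
θ = twist·z/height = 278°·2.25/8 = 78.1875° = 1.364629 rad
cos θ = 0.204710, sin θ = 0.978823 (intermediates below are computed at full precision and shown rounded to 5 d.p.)
v1: (-3.5,-2.5) → rotate → (1.73057,-3.93765) → ×s → (1.90579,-4.33634) → (1.91,-4.34)
v2: (-0.5,-4.5) → rotate → (4.30235,-1.41060) → ×s → (4.73796,-1.55343) → (4.74,-1.55)
v3: (1,-3) → rotate → (3.14118,0.36469) → ×s → (3.45922,0.40162) → (3.46,0.40)
v4: (3,2.5) → rotate → (-1.83293,3.44824) → ×s → (-2.01851,3.79738) → (-2.02,3.80)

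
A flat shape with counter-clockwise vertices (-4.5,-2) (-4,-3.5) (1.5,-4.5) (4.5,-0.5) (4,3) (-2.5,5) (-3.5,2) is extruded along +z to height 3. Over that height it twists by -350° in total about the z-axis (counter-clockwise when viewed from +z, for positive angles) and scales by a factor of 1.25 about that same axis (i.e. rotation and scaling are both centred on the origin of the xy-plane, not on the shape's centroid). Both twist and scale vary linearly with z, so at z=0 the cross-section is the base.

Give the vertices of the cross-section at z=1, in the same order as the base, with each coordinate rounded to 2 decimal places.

Cross-section at z=1: (0.25,5.33) (-1.44,5.57) (-5.09,0.74) (-2.67,-4.11) (0.96,-5.33) (6.06,-0.01) (3.64,2.42)

t = z/height = 1/3 = 0.333333
s = 1 + (scale-1)·z/height = 1 + (1.25-1)·1/3 = 1.083333
θ = twist·z/height = -350°·1/3 = -116.6667° = -2.036217 rad
cos θ = -0.448799, sin θ = -0.893633 (intermediates below are computed at full precision and shown rounded to 5 d.p.)
v1: (-4.5,-2) → rotate → (0.23233,4.91895) → ×s → (0.25169,5.32886) → (0.25,5.33)
v2: (-4,-3.5) → rotate → (-1.33252,5.14533) → ×s → (-1.44356,5.57410) → (-1.44,5.57)
v3: (1.5,-4.5) → rotate → (-4.69455,0.67915) → ×s → (-5.08576,0.73574) → (-5.09,0.74)
v4: (4.5,-0.5) → rotate → (-2.46641,-3.79695) → ×s → (-2.67195,-4.11336) → (-2.67,-4.11)
v5: (4,3) → rotate → (0.88570,-4.92093) → ×s → (0.95951,-5.33101) → (0.96,-5.33)
v6: (-2.5,5) → rotate → (5.59016,-0.00991) → ×s → (6.05601,-0.01074) → (6.06,-0.01)
v7: (-3.5,2) → rotate → (3.35806,2.23012) → ×s → (3.63790,2.41596) → (3.64,2.42)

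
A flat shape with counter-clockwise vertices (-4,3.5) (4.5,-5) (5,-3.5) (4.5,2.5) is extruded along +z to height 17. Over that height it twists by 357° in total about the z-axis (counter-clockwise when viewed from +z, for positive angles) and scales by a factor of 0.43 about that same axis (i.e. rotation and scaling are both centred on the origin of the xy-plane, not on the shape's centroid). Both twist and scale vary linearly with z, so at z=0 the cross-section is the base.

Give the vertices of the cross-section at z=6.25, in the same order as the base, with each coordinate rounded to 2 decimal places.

t = z/height = 6.25/17 = 0.367647
s = 1 + (scale-1)·z/height = 1 + (0.43-1)·6.25/17 = 0.790441
θ = twist·z/height = 357°·6.25/17 = 131.2500° = 2.290745 rad
cos θ = -0.659346, sin θ = 0.751840 (intermediates below are computed at full precision and shown rounded to 5 d.p.)
v1: (-4,3.5) → rotate → (0.00594,-5.31507) → ×s → (0.00470,-4.20125) → (0.00,-4.20)
v2: (4.5,-5) → rotate → (0.79214,6.68001) → ×s → (0.62614,5.28015) → (0.63,5.28)
v3: (5,-3.5) → rotate → (-0.66529,6.06691) → ×s → (-0.52587,4.79553) → (-0.53,4.80)
v4: (4.5,2.5) → rotate → (-4.84666,1.73491) → ×s → (-3.83100,1.37135) → (-3.83,1.37)

Cross-section at z=6.25: (0.00,-4.20) (0.63,5.28) (-0.53,4.80) (-3.83,1.37)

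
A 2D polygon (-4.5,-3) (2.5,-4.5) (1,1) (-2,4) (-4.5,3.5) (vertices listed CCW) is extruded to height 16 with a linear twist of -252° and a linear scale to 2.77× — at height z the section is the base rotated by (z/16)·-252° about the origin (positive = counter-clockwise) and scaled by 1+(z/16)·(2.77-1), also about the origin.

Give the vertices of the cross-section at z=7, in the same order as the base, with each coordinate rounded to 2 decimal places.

t = z/height = 7/16 = 0.4375
s = 1 + (scale-1)·z/height = 1 + (2.77-1)·7/16 = 1.774375
θ = twist·z/height = -252°·7/16 = -110.2500° = -1.924226 rad
cos θ = -0.346117, sin θ = -0.938191 (intermediates below are computed at full precision and shown rounded to 5 d.p.)
v1: (-4.5,-3) → rotate → (-1.25705,5.26021) → ×s → (-2.23047,9.33359) → (-2.23,9.33)
v2: (2.5,-4.5) → rotate → (-5.08715,-0.78795) → ×s → (-9.02652,-1.39812) → (-9.03,-1.40)
v3: (1,1) → rotate → (0.59207,-1.28431) → ×s → (1.05056,-2.27884) → (1.05,-2.28)
v4: (-2,4) → rotate → (4.44500,0.49191) → ×s → (7.88710,0.87284) → (7.89,0.87)
v5: (-4.5,3.5) → rotate → (4.84120,3.01045) → ×s → (8.59010,5.34167) → (8.59,5.34)

Cross-section at z=7: (-2.23,9.33) (-9.03,-1.40) (1.05,-2.28) (7.89,0.87) (8.59,5.34)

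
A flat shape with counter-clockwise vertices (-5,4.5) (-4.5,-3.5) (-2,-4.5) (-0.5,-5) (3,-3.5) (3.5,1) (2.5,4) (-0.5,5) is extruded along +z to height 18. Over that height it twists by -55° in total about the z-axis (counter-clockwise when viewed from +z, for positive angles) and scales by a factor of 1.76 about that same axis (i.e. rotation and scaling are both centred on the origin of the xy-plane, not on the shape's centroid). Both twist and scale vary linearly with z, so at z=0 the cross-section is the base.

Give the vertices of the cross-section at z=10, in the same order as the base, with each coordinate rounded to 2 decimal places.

t = z/height = 10/18 = 0.555556
s = 1 + (scale-1)·z/height = 1 + (1.76-1)·10/18 = 1.422222
θ = twist·z/height = -55°·10/18 = -30.5556° = -0.533295 rad
cos θ = 0.861137, sin θ = -0.508374 (intermediates below are computed at full precision and shown rounded to 5 d.p.)
v1: (-5,4.5) → rotate → (-2.01800,6.41698) → ×s → (-2.87005,9.12638) → (-2.87,9.13)
v2: (-4.5,-3.5) → rotate → (-5.65442,-0.72630) → ×s → (-8.04185,-1.03296) → (-8.04,-1.03)
v3: (-2,-4.5) → rotate → (-4.00995,-2.85837) → ×s → (-5.70305,-4.06523) → (-5.70,-4.07)
v4: (-0.5,-5) → rotate → (-2.97244,-4.05150) → ×s → (-4.22746,-5.76213) → (-4.23,-5.76)
v5: (3,-3.5) → rotate → (0.80410,-4.53910) → ×s → (1.14361,-6.45561) → (1.14,-6.46)
v6: (3.5,1) → rotate → (3.52235,-0.91817) → ×s → (5.00957,-1.30584) → (5.01,-1.31)
v7: (2.5,4) → rotate → (4.18634,2.17361) → ×s → (5.95390,3.09136) → (5.95,3.09)
v8: (-0.5,5) → rotate → (2.11130,4.55987) → ×s → (3.00274,6.48515) → (3.00,6.49)

Cross-section at z=10: (-2.87,9.13) (-8.04,-1.03) (-5.70,-4.07) (-4.23,-5.76) (1.14,-6.46) (5.01,-1.31) (5.95,3.09) (3.00,6.49)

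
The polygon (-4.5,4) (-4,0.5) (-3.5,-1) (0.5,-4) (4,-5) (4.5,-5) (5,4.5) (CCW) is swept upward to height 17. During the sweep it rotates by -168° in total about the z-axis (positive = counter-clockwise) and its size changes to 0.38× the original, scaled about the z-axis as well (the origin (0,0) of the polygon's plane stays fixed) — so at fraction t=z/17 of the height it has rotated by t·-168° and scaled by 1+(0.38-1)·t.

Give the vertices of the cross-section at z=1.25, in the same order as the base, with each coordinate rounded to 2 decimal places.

t = z/height = 1.25/17 = 0.0735294
s = 1 + (scale-1)·z/height = 1 + (0.38-1)·1.25/17 = 0.954412
θ = twist·z/height = -168°·1.25/17 = -12.3529° = -0.215599 rad
cos θ = 0.976848, sin θ = -0.213933 (intermediates below are computed at full precision and shown rounded to 5 d.p.)
v1: (-4.5,4) → rotate → (-3.54009,4.87009) → ×s → (-3.37870,4.64807) → (-3.38,4.65)
v2: (-4,0.5) → rotate → (-3.80043,1.34416) → ×s → (-3.62717,1.28288) → (-3.63,1.28)
v3: (-3.5,-1) → rotate → (-3.63290,-0.22808) → ×s → (-3.46728,-0.21768) → (-3.47,-0.22)
v4: (0.5,-4) → rotate → (-0.36731,-4.01436) → ×s → (-0.35056,-3.83135) → (-0.35,-3.83)
v5: (4,-5) → rotate → (2.83773,-5.73997) → ×s → (2.70836,-5.47830) → (2.71,-5.48)
v6: (4.5,-5) → rotate → (3.32615,-5.84694) → ×s → (3.17452,-5.58039) → (3.17,-5.58)
v7: (5,4.5) → rotate → (5.84694,3.32615) → ×s → (5.58039,3.17452) → (5.58,3.17)

Cross-section at z=1.25: (-3.38,4.65) (-3.63,1.28) (-3.47,-0.22) (-0.35,-3.83) (2.71,-5.48) (3.17,-5.58) (5.58,3.17)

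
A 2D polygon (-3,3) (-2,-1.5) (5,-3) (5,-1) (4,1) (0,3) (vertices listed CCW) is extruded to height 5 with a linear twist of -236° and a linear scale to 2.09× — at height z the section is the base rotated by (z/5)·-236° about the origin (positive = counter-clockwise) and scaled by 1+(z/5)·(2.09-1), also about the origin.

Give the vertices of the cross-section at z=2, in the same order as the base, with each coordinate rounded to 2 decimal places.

Cross-section at z=2: (4.63,3.96) (-1.93,3.03) (-4.85,-6.83) (-1.98,-7.05) (0.99,-5.84) (4.30,-0.33)

t = z/height = 2/5 = 0.4
s = 1 + (scale-1)·z/height = 1 + (2.09-1)·2/5 = 1.436000
θ = twist·z/height = -236°·2/5 = -94.4000° = -1.647591 rad
cos θ = -0.076719, sin θ = -0.997053 (intermediates below are computed at full precision and shown rounded to 5 d.p.)
v1: (-3,3) → rotate → (3.22132,2.76100) → ×s → (4.62581,3.96480) → (4.63,3.96)
v2: (-2,-1.5) → rotate → (-1.34214,2.10918) → ×s → (-1.92731,3.02879) → (-1.93,3.03)
v3: (5,-3) → rotate → (-3.37475,-4.75511) → ×s → (-4.84615,-6.82833) → (-4.85,-6.83)
v4: (5,-1) → rotate → (-1.38065,-4.90854) → ×s → (-1.98261,-7.04867) → (-1.98,-7.05)
v5: (4,1) → rotate → (0.69018,-4.06493) → ×s → (0.99109,-5.83724) → (0.99,-5.84)
v6: (0,3) → rotate → (2.99116,-0.23016) → ×s → (4.29530,-0.33051) → (4.30,-0.33)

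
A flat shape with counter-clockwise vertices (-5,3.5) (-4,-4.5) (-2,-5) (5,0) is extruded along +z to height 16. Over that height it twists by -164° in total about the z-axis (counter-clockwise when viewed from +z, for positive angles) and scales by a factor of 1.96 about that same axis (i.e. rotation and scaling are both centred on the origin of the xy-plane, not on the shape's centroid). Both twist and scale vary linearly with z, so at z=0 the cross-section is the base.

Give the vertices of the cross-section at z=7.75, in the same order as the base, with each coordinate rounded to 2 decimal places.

t = z/height = 7.75/16 = 0.484375
s = 1 + (scale-1)·z/height = 1 + (1.96-1)·7.75/16 = 1.465000
θ = twist·z/height = -164°·7.75/16 = -79.4375° = -1.386446 rad
cos θ = 0.183308, sin θ = -0.983056 (intermediates below are computed at full precision and shown rounded to 5 d.p.)
v1: (-5,3.5) → rotate → (2.52415,5.55686) → ×s → (3.69789,8.14079) → (3.70,8.14)
v2: (-4,-4.5) → rotate → (-5.15698,3.10734) → ×s → (-7.55498,4.55225) → (-7.55,4.55)
v3: (-2,-5) → rotate → (-5.28189,1.04957) → ×s → (-7.73797,1.53762) → (-7.74,1.54)
v4: (5,0) → rotate → (0.91654,-4.91528) → ×s → (1.34273,-7.20088) → (1.34,-7.20)

Cross-section at z=7.75: (3.70,8.14) (-7.55,4.55) (-7.74,1.54) (1.34,-7.20)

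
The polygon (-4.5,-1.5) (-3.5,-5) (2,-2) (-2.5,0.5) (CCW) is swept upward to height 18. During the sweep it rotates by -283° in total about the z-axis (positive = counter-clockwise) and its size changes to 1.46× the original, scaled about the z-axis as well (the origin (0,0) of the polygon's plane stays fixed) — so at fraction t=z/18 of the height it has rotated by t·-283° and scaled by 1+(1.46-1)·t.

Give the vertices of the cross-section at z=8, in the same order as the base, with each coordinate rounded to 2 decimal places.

Cross-section at z=8: (1.70,5.45) (-2.42,6.94) (-3.36,-0.55) (2.25,2.09)

t = z/height = 8/18 = 0.444444
s = 1 + (scale-1)·z/height = 1 + (1.46-1)·8/18 = 1.204444
θ = twist·z/height = -283°·8/18 = -125.7778° = -2.195236 rad
cos θ = -0.584643, sin θ = -0.811291 (intermediates below are computed at full precision and shown rounded to 5 d.p.)
v1: (-4.5,-1.5) → rotate → (1.41396,4.52777) → ×s → (1.70303,5.45345) → (1.70,5.45)
v2: (-3.5,-5) → rotate → (-2.01020,5.76273) → ×s → (-2.42118,6.94089) → (-2.42,6.94)
v3: (2,-2) → rotate → (-2.79187,-0.45330) → ×s → (-3.36265,-0.54597) → (-3.36,-0.55)
v4: (-2.5,0.5) → rotate → (1.86725,1.73591) → ×s → (2.24900,2.09080) → (2.25,2.09)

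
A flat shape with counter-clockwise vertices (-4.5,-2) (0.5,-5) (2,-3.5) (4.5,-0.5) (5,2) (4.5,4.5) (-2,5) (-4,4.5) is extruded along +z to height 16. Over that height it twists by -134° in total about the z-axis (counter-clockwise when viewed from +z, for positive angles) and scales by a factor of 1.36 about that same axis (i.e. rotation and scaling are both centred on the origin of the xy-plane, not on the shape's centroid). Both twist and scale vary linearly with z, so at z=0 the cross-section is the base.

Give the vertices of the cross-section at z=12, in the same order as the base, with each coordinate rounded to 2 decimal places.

Cross-section at z=12: (-1.46,6.08) (-6.36,0.53) (-4.83,-1.69) (-1.67,-5.50) (1.34,-6.71) (4.58,-6.66) (6.71,1.34) (6.55,3.95)

t = z/height = 12/16 = 0.75
s = 1 + (scale-1)·z/height = 1 + (1.36-1)·12/16 = 1.270000
θ = twist·z/height = -134°·12/16 = -100.5000° = -1.754056 rad
cos θ = -0.182236, sin θ = -0.983255 (intermediates below are computed at full precision and shown rounded to 5 d.p.)
v1: (-4.5,-2) → rotate → (-1.14645,4.78912) → ×s → (-1.45599,6.08218) → (-1.46,6.08)
v2: (0.5,-5) → rotate → (-5.00739,0.41955) → ×s → (-6.35939,0.53283) → (-6.36,0.53)
v3: (2,-3.5) → rotate → (-3.80586,-1.32869) → ×s → (-4.83345,-1.68743) → (-4.83,-1.69)
v4: (4.5,-0.5) → rotate → (-1.31169,-4.33353) → ×s → (-1.66584,-5.50358) → (-1.67,-5.50)
v5: (5,2) → rotate → (1.05533,-5.28075) → ×s → (1.34027,-6.70655) → (1.34,-6.71)
v6: (4.5,4.5) → rotate → (3.60459,-5.24471) → ×s → (4.57783,-6.66078) → (4.58,-6.66)
v7: (-2,5) → rotate → (5.28075,1.05533) → ×s → (6.70655,1.34027) → (6.71,1.34)
v8: (-4,4.5) → rotate → (5.15359,3.11296) → ×s → (6.54506,3.95346) → (6.55,3.95)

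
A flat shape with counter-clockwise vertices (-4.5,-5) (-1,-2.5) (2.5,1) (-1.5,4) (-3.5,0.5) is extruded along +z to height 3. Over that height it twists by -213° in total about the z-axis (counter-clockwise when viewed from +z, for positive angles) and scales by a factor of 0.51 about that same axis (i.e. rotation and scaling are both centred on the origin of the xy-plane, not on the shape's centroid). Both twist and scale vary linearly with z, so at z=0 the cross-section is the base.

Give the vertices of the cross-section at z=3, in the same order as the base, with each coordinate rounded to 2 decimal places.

t = z/height = 3/3 = 1
s = 1 + (scale-1)·z/height = 1 + (0.51-1)·3/3 = 0.510000
θ = twist·z/height = -213°·3/3 = -213.0000° = -3.717551 rad
cos θ = -0.838671, sin θ = 0.544639 (intermediates below are computed at full precision and shown rounded to 5 d.p.)
v1: (-4.5,-5) → rotate → (6.49721,1.74248) → ×s → (3.31358,0.88866) → (3.31,0.89)
v2: (-1,-2.5) → rotate → (2.20027,1.55204) → ×s → (1.12214,0.79154) → (1.12,0.79)
v3: (2.5,1) → rotate → (-2.64132,0.52293) → ×s → (-1.34707,0.26669) → (-1.35,0.27)
v4: (-1.5,4) → rotate → (-0.92055,-4.17164) → ×s → (-0.46948,-2.12754) → (-0.47,-2.13)
v5: (-3.5,0.5) → rotate → (2.66303,-2.32557) → ×s → (1.35814,-1.18604) → (1.36,-1.19)

Cross-section at z=3: (3.31,0.89) (1.12,0.79) (-1.35,0.27) (-0.47,-2.13) (1.36,-1.19)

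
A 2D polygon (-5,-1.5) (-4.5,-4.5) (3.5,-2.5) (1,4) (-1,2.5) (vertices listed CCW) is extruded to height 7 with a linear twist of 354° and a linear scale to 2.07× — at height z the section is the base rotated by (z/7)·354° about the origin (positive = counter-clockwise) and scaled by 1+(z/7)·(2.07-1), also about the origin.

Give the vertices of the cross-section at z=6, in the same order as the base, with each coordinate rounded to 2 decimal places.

t = z/height = 6/7 = 0.857143
s = 1 + (scale-1)·z/height = 1 + (2.07-1)·6/7 = 1.917143
θ = twist·z/height = 354°·6/7 = 303.4286° = 5.295828 rad
cos θ = 0.550897, sin θ = -0.834573 (intermediates below are computed at full precision and shown rounded to 5 d.p.)
v1: (-5,-1.5) → rotate → (-4.00634,3.34652) → ×s → (-7.68074,6.41576) → (-7.68,6.42)
v2: (-4.5,-4.5) → rotate → (-6.23462,1.27654) → ×s → (-11.95265,2.44732) → (-11.95,2.45)
v3: (3.5,-2.5) → rotate → (-0.15829,-4.29825) → ×s → (-0.30347,-8.24036) → (-0.30,-8.24)
v4: (1,4) → rotate → (3.88919,1.36901) → ×s → (7.45613,2.62460) → (7.46,2.62)
v5: (-1,2.5) → rotate → (1.53554,2.21182) → ×s → (2.94384,4.24037) → (2.94,4.24)

Cross-section at z=6: (-7.68,6.42) (-11.95,2.45) (-0.30,-8.24) (7.46,2.62) (2.94,4.24)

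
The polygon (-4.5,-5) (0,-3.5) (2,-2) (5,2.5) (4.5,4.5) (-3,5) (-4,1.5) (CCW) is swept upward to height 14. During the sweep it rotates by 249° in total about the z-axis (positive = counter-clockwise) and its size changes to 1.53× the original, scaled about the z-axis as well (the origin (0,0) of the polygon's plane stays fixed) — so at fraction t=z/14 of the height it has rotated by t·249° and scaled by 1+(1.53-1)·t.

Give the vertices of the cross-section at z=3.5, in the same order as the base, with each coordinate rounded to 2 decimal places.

t = z/height = 3.5/14 = 0.25
s = 1 + (scale-1)·z/height = 1 + (1.53-1)·3.5/14 = 1.132500
θ = twist·z/height = 249°·3.5/14 = 62.2500° = 1.086467 rad
cos θ = 0.465615, sin θ = 0.884988 (intermediates below are computed at full precision and shown rounded to 5 d.p.)
v1: (-4.5,-5) → rotate → (2.32967,-6.31052) → ×s → (2.63835,-7.14666) → (2.64,-7.15)
v2: (0,-3.5) → rotate → (3.09746,-1.62965) → ×s → (3.50787,-1.84558) → (3.51,-1.85)
v3: (2,-2) → rotate → (2.70120,0.83875) → ×s → (3.05911,0.94988) → (3.06,0.95)
v4: (5,2.5) → rotate → (0.11560,5.58897) → ×s → (0.13092,6.32951) → (0.13,6.33)
v5: (4.5,4.5) → rotate → (-1.88718,6.07771) → ×s → (-2.13723,6.88301) → (-2.14,6.88)
v6: (-3,5) → rotate → (-5.82178,-0.32689) → ×s → (-6.59317,-0.37020) → (-6.59,-0.37)
v7: (-4,1.5) → rotate → (-3.18994,-2.84153) → ×s → (-3.61261,-3.21803) → (-3.61,-3.22)

Cross-section at z=3.5: (2.64,-7.15) (3.51,-1.85) (3.06,0.95) (0.13,6.33) (-2.14,6.88) (-6.59,-0.37) (-3.61,-3.22)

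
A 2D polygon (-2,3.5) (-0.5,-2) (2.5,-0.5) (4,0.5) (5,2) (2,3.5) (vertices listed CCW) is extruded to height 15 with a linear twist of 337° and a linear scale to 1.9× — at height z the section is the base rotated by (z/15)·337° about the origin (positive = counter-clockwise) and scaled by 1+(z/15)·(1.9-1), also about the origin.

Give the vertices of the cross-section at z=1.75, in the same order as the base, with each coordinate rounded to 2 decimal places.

Cross-section at z=1.75: (-4.16,1.59) (0.97,-2.06) (2.49,1.32) (3.07,3.23) (2.87,5.21) (-0.74,4.39)

t = z/height = 1.75/15 = 0.116667
s = 1 + (scale-1)·z/height = 1 + (1.9-1)·1.75/15 = 1.105000
θ = twist·z/height = 337°·1.75/15 = 39.3167° = 0.686205 rad
cos θ = 0.773656, sin θ = 0.633606 (intermediates below are computed at full precision and shown rounded to 5 d.p.)
v1: (-2,3.5) → rotate → (-3.76493,1.44058) → ×s → (-4.16025,1.59185) → (-4.16,1.59)
v2: (-0.5,-2) → rotate → (0.88038,-1.86411) → ×s → (0.97282,-2.05985) → (0.97,-2.06)
v3: (2.5,-0.5) → rotate → (2.25094,1.19719) → ×s → (2.48729,1.32289) → (2.49,1.32)
v4: (4,0.5) → rotate → (2.77782,2.92125) → ×s → (3.06949,3.22798) → (3.07,3.23)
v5: (5,2) → rotate → (2.60107,4.71534) → ×s → (2.87418,5.21045) → (2.87,5.21)
v6: (2,3.5) → rotate → (-0.67031,3.97501) → ×s → (-0.74069,4.39238) → (-0.74,4.39)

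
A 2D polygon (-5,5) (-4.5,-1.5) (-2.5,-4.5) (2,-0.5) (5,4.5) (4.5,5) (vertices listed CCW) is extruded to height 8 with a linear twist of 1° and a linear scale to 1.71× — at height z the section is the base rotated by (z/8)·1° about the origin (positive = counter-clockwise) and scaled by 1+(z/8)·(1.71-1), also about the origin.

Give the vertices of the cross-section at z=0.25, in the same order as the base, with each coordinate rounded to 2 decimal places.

t = z/height = 0.25/8 = 0.03125
s = 1 + (scale-1)·z/height = 1 + (1.71-1)·0.25/8 = 1.022188
θ = twist·z/height = 1°·0.25/8 = 0.0313° = 0.000545 rad
cos θ = 1.000000, sin θ = 0.000545 (intermediates below are computed at full precision and shown rounded to 5 d.p.)
v1: (-5,5) → rotate → (-5.00273,4.99727) → ×s → (-5.11372,5.10815) → (-5.11,5.11)
v2: (-4.5,-1.5) → rotate → (-4.49918,-1.50245) → ×s → (-4.59901,-1.53579) → (-4.60,-1.54)
v3: (-2.5,-4.5) → rotate → (-2.49755,-4.50136) → ×s → (-2.55296,-4.60124) → (-2.55,-4.60)
v4: (2,-0.5) → rotate → (2.00027,-0.49891) → ×s → (2.04465,-0.50998) → (2.04,-0.51)
v5: (5,4.5) → rotate → (4.99754,4.50273) → ×s → (5.10843,4.60263) → (5.11,4.60)
v6: (4.5,5) → rotate → (4.49727,5.00245) → ×s → (4.59706,5.11345) → (4.60,5.11)

Cross-section at z=0.25: (-5.11,5.11) (-4.60,-1.54) (-2.55,-4.60) (2.04,-0.51) (5.11,4.60) (4.60,5.11)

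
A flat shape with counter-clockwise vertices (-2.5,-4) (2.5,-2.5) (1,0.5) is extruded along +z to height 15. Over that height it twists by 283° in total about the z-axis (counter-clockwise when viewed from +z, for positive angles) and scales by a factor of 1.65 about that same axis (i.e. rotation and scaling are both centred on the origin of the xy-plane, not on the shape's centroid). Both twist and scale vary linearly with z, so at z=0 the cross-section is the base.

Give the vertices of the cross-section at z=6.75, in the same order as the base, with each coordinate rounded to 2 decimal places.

Cross-section at z=6.75: (6.07,0.57) (0.61,4.53) (-1.30,0.64)

t = z/height = 6.75/15 = 0.45
s = 1 + (scale-1)·z/height = 1 + (1.65-1)·6.75/15 = 1.292500
θ = twist·z/height = 283°·6.75/15 = 127.3500° = 2.222677 rad
cos θ = -0.606682, sin θ = 0.794944 (intermediates below are computed at full precision and shown rounded to 5 d.p.)
v1: (-2.5,-4) → rotate → (4.69648,0.43937) → ×s → (6.07020,0.56788) → (6.07,0.57)
v2: (2.5,-2.5) → rotate → (0.47066,3.50407) → ×s → (0.60832,4.52901) → (0.61,4.53)
v3: (1,0.5) → rotate → (-1.00415,0.49160) → ×s → (-1.29787,0.63540) → (-1.30,0.64)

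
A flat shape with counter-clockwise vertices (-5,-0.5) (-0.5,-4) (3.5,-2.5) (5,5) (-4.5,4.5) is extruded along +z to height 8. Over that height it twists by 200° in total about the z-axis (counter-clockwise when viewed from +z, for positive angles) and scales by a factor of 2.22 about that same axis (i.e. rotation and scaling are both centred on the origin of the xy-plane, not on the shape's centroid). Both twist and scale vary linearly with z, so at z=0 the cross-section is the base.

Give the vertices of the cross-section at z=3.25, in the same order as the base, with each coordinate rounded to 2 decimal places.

t = z/height = 3.25/8 = 0.40625
s = 1 + (scale-1)·z/height = 1 + (2.22-1)·3.25/8 = 1.495625
θ = twist·z/height = 200°·3.25/8 = 81.2500° = 1.418080 rad
cos θ = 0.152123, sin θ = 0.988362 (intermediates below are computed at full precision and shown rounded to 5 d.p.)
v1: (-5,-0.5) → rotate → (-0.26644,-5.01787) → ×s → (-0.39849,-7.50485) → (-0.40,-7.50)
v2: (-0.5,-4) → rotate → (3.87738,-1.10267) → ×s → (5.79911,-1.64919) → (5.80,-1.65)
v3: (3.5,-2.5) → rotate → (3.00334,3.07896) → ×s → (4.49186,4.60496) → (4.49,4.60)
v4: (5,5) → rotate → (-4.18119,5.70242) → ×s → (-6.25349,8.52869) → (-6.25,8.53)
v5: (-4.5,4.5) → rotate → (-5.13218,-3.76307) → ×s → (-7.67582,-5.62814) → (-7.68,-5.63)

Cross-section at z=3.25: (-0.40,-7.50) (5.80,-1.65) (4.49,4.60) (-6.25,8.53) (-7.68,-5.63)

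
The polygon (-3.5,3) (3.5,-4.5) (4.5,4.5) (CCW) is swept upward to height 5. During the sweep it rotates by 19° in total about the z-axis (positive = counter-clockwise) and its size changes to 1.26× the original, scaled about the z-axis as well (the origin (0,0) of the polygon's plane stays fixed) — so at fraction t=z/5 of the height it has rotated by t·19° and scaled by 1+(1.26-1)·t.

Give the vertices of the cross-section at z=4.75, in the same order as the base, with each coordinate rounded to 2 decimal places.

t = z/height = 4.75/5 = 0.95
s = 1 + (scale-1)·z/height = 1 + (1.26-1)·4.75/5 = 1.247000
θ = twist·z/height = 19°·4.75/5 = 18.0500° = 0.315032 rad
cos θ = 0.950786, sin θ = 0.309847 (intermediates below are computed at full precision and shown rounded to 5 d.p.)
v1: (-3.5,3) → rotate → (-4.25729,1.76790) → ×s → (-5.30884,2.20457) → (-5.31,2.20)
v2: (3.5,-4.5) → rotate → (4.72206,-3.19408) → ×s → (5.88841,-3.98301) → (5.89,-3.98)
v3: (4.5,4.5) → rotate → (2.88423,5.67285) → ×s → (3.59663,7.07404) → (3.60,7.07)

Cross-section at z=4.75: (-5.31,2.20) (5.89,-3.98) (3.60,7.07)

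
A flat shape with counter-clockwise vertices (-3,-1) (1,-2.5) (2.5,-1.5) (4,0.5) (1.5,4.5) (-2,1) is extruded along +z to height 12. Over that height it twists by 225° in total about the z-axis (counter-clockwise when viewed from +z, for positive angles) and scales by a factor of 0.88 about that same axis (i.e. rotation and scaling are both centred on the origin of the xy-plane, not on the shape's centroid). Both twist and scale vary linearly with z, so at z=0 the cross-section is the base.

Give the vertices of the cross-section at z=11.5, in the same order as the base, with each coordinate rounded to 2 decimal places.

Cross-section at z=11.5: (1.64,2.27) (-2.01,1.28) (-2.57,-0.21) (-2.62,-2.42) (1.24,-4.01) (1.95,0.31)

t = z/height = 11.5/12 = 0.958333
s = 1 + (scale-1)·z/height = 1 + (0.88-1)·11.5/12 = 0.885000
θ = twist·z/height = 225°·11.5/12 = 215.6250° = 3.763366 rad
cos θ = -0.812847, sin θ = -0.582478 (intermediates below are computed at full precision and shown rounded to 5 d.p.)
v1: (-3,-1) → rotate → (1.85606,2.56028) → ×s → (1.64262,2.26585) → (1.64,2.27)
v2: (1,-2.5) → rotate → (-2.26904,1.44964) → ×s → (-2.00810,1.28293) → (-2.01,1.28)
v3: (2.5,-1.5) → rotate → (-2.90583,-0.23692) → ×s → (-2.57166,-0.20968) → (-2.57,-0.21)
v4: (4,0.5) → rotate → (-2.96015,-2.73633) → ×s → (-2.61973,-2.42166) → (-2.62,-2.42)
v5: (1.5,4.5) → rotate → (1.40188,-4.53153) → ×s → (1.24066,-4.01040) → (1.24,-4.01)
v6: (-2,1) → rotate → (2.20817,0.35211) → ×s → (1.95423,0.31162) → (1.95,0.31)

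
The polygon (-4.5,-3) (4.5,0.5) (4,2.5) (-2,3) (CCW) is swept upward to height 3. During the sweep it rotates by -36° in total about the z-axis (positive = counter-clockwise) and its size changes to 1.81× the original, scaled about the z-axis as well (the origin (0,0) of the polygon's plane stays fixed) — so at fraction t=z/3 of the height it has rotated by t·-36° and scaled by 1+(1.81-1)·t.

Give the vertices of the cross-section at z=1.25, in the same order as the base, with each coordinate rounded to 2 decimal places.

t = z/height = 1.25/3 = 0.416667
s = 1 + (scale-1)·z/height = 1 + (1.81-1)·1.25/3 = 1.337500
θ = twist·z/height = -36°·1.25/3 = -15.0000° = -0.261799 rad
cos θ = 0.965926, sin θ = -0.258819 (intermediates below are computed at full precision and shown rounded to 5 d.p.)
v1: (-4.5,-3) → rotate → (-5.12312,-1.73309) → ×s → (-6.85218,-2.31801) → (-6.85,-2.32)
v2: (4.5,0.5) → rotate → (4.47608,-0.68172) → ×s → (5.98675,-0.91180) → (5.99,-0.91)
v3: (4,2.5) → rotate → (4.51075,1.37954) → ×s → (6.03313,1.84513) → (6.03,1.85)
v4: (-2,3) → rotate → (-1.15539,3.41542) → ×s → (-1.54534,4.56812) → (-1.55,4.57)

Cross-section at z=1.25: (-6.85,-2.32) (5.99,-0.91) (6.03,1.85) (-1.55,4.57)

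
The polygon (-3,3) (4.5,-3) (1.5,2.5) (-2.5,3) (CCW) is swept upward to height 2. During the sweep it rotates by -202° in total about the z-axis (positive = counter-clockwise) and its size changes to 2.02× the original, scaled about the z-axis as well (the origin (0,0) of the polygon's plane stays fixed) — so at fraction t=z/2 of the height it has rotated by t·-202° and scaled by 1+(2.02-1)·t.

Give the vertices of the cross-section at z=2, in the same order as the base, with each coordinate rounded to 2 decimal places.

Cross-section at z=2: (3.35,-7.89) (-6.16,9.02) (-4.70,-3.55) (2.41,-7.51)

t = z/height = 2/2 = 1
s = 1 + (scale-1)·z/height = 1 + (2.02-1)·2/2 = 2.020000
θ = twist·z/height = -202°·2/2 = -202.0000° = -3.525565 rad
cos θ = -0.927184, sin θ = 0.374607 (intermediates below are computed at full precision and shown rounded to 5 d.p.)
v1: (-3,3) → rotate → (1.65773,-3.90537) → ×s → (3.34862,-7.88885) → (3.35,-7.89)
v2: (4.5,-3) → rotate → (-3.04851,4.46728) → ×s → (-6.15799,9.02391) → (-6.16,9.02)
v3: (1.5,2.5) → rotate → (-2.32729,-1.75605) → ×s → (-4.70113,-3.54722) → (-4.70,-3.55)
v4: (-2.5,3) → rotate → (1.19414,-3.71807) → ×s → (2.41216,-7.51050) → (2.41,-7.51)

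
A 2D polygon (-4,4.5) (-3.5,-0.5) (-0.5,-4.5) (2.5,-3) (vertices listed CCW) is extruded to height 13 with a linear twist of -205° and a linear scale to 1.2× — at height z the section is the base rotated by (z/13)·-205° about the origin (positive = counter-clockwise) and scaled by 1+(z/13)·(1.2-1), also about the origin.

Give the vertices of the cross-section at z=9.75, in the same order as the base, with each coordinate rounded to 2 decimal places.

Cross-section at z=9.75: (6.41,-2.61) (3.36,2.30) (-1.77,4.90) (-4.10,1.82)

t = z/height = 9.75/13 = 0.75
s = 1 + (scale-1)·z/height = 1 + (1.2-1)·9.75/13 = 1.150000
θ = twist·z/height = -205°·9.75/13 = -153.7500° = -2.683444 rad
cos θ = -0.896873, sin θ = -0.442289 (intermediates below are computed at full precision and shown rounded to 5 d.p.)
v1: (-4,4.5) → rotate → (5.57779,-2.26677) → ×s → (6.41446,-2.60679) → (6.41,-2.61)
v2: (-3.5,-0.5) → rotate → (2.91791,1.99645) → ×s → (3.35560,2.29591) → (3.36,2.30)
v3: (-0.5,-4.5) → rotate → (-1.54186,4.25707) → ×s → (-1.77314,4.89563) → (-1.77,4.90)
v4: (2.5,-3) → rotate → (-3.56905,1.58490) → ×s → (-4.10441,1.82263) → (-4.10,1.82)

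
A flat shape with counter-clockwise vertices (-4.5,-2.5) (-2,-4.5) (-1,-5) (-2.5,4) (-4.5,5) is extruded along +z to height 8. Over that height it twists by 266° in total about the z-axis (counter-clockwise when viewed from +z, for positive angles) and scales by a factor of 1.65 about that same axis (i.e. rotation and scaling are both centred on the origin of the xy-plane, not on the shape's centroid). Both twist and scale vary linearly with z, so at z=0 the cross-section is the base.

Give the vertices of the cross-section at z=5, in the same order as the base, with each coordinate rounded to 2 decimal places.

t = z/height = 5/8 = 0.625
s = 1 + (scale-1)·z/height = 1 + (1.65-1)·5/8 = 1.406250
θ = twist·z/height = 266°·5/8 = 166.2500° = 2.901610 rad
cos θ = -0.971342, sin θ = 0.237686 (intermediates below are computed at full precision and shown rounded to 5 d.p.)
v1: (-4.5,-2.5) → rotate → (4.96525,1.35877) → ×s → (6.98239,1.91077) → (6.98,1.91)
v2: (-2,-4.5) → rotate → (3.01227,3.89567) → ×s → (4.23601,5.47828) → (4.24,5.48)
v3: (-1,-5) → rotate → (2.15977,4.61902) → ×s → (3.03718,6.49550) → (3.04,6.50)
v4: (-2.5,4) → rotate → (1.47761,-4.47958) → ×s → (2.07789,-6.29941) → (2.08,-6.30)
v5: (-4.5,5) → rotate → (3.18261,-5.92630) → ×s → (4.47555,-8.33385) → (4.48,-8.33)

Cross-section at z=5: (6.98,1.91) (4.24,5.48) (3.04,6.50) (2.08,-6.30) (4.48,-8.33)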